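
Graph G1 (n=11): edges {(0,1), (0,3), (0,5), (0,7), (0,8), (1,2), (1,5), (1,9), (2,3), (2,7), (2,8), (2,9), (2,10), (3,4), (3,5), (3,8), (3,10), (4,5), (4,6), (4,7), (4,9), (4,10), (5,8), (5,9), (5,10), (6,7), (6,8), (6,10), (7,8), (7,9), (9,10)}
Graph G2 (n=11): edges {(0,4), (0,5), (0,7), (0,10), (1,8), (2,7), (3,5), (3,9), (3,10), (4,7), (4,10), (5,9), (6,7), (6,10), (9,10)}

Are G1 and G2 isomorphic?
No, not isomorphic

The graphs are NOT isomorphic.

Counting triangles (3-cliques): G1 has 24, G2 has 4.
Triangle count is an isomorphism invariant, so differing triangle counts rule out isomorphism.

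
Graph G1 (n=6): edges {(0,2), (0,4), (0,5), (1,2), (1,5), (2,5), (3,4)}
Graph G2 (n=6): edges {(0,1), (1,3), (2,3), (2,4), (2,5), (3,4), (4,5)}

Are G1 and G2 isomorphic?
Yes, isomorphic

The graphs are isomorphic.
One valid mapping φ: V(G1) → V(G2): 0→3, 1→5, 2→2, 3→0, 4→1, 5→4

Verify φ preserves adjacency — for each edge of G1, its image is an edge of G2:
  (0,2) → (φ(0),φ(2)) = (2,3) ∈ E(G2) ✓
  (0,4) → (φ(0),φ(4)) = (1,3) ∈ E(G2) ✓
  (0,5) → (φ(0),φ(5)) = (3,4) ∈ E(G2) ✓
  (1,2) → (φ(1),φ(2)) = (2,5) ∈ E(G2) ✓
  (1,5) → (φ(1),φ(5)) = (4,5) ∈ E(G2) ✓
  (2,5) → (φ(2),φ(5)) = (2,4) ∈ E(G2) ✓
  (3,4) → (φ(3),φ(4)) = (0,1) ∈ E(G2) ✓
All 7 edges of G1 map to edges of G2, and |E(G1)| = |E(G2)| = 7, so φ is a bijection on edges as well as vertices. Hence G1 ≅ G2.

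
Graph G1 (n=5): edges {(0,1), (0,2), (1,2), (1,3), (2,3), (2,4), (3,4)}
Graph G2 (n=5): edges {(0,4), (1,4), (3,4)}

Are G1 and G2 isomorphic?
No, not isomorphic

The graphs are NOT isomorphic.

Counting triangles (3-cliques): G1 has 3, G2 has 0.
Triangle count is an isomorphism invariant, so differing triangle counts rule out isomorphism.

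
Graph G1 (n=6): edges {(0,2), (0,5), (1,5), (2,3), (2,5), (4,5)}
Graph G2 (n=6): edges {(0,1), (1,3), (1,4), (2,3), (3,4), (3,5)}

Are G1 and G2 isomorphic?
Yes, isomorphic

The graphs are isomorphic.
One valid mapping φ: V(G1) → V(G2): 0→4, 1→2, 2→1, 3→0, 4→5, 5→3

Verify φ preserves adjacency — for each edge of G1, its image is an edge of G2:
  (0,2) → (φ(0),φ(2)) = (1,4) ∈ E(G2) ✓
  (0,5) → (φ(0),φ(5)) = (3,4) ∈ E(G2) ✓
  (1,5) → (φ(1),φ(5)) = (2,3) ∈ E(G2) ✓
  (2,3) → (φ(2),φ(3)) = (0,1) ∈ E(G2) ✓
  (2,5) → (φ(2),φ(5)) = (1,3) ∈ E(G2) ✓
  (4,5) → (φ(4),φ(5)) = (3,5) ∈ E(G2) ✓
All 6 edges of G1 map to edges of G2, and |E(G1)| = |E(G2)| = 6, so φ is a bijection on edges as well as vertices. Hence G1 ≅ G2.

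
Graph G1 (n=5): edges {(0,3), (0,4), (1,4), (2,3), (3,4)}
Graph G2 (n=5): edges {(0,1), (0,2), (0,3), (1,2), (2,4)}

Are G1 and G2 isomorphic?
Yes, isomorphic

The graphs are isomorphic.
One valid mapping φ: V(G1) → V(G2): 0→1, 1→3, 2→4, 3→2, 4→0

Verify φ preserves adjacency — for each edge of G1, its image is an edge of G2:
  (0,3) → (φ(0),φ(3)) = (1,2) ∈ E(G2) ✓
  (0,4) → (φ(0),φ(4)) = (0,1) ∈ E(G2) ✓
  (1,4) → (φ(1),φ(4)) = (0,3) ∈ E(G2) ✓
  (2,3) → (φ(2),φ(3)) = (2,4) ∈ E(G2) ✓
  (3,4) → (φ(3),φ(4)) = (0,2) ∈ E(G2) ✓
All 5 edges of G1 map to edges of G2, and |E(G1)| = |E(G2)| = 5, so φ is a bijection on edges as well as vertices. Hence G1 ≅ G2.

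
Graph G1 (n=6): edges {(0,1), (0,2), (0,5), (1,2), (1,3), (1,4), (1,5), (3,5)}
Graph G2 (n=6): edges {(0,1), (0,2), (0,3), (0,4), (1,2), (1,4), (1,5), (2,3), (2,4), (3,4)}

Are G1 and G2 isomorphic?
No, not isomorphic

The graphs are NOT isomorphic.

Counting triangles (3-cliques): G1 has 3, G2 has 7.
Triangle count is an isomorphism invariant, so differing triangle counts rule out isomorphism.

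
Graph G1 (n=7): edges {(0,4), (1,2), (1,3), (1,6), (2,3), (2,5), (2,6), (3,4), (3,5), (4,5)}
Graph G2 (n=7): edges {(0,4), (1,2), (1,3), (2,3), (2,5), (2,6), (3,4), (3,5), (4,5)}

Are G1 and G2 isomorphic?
No, not isomorphic

The graphs are NOT isomorphic.

Counting edges: G1 has 10 edge(s); G2 has 9 edge(s).
Edge count is an isomorphism invariant (a bijection on vertices induces a bijection on edges), so differing edge counts rule out isomorphism.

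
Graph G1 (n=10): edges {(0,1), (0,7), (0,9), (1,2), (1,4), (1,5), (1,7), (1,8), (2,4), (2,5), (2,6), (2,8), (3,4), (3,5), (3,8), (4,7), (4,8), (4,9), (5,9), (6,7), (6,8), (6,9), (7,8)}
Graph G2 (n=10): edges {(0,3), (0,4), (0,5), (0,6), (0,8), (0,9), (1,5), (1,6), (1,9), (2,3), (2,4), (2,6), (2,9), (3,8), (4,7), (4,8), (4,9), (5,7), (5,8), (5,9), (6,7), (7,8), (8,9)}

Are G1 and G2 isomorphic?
Yes, isomorphic

The graphs are isomorphic.
One valid mapping φ: V(G1) → V(G2): 0→1, 1→9, 2→4, 3→3, 4→0, 5→2, 6→7, 7→5, 8→8, 9→6

Verify φ preserves adjacency — for each edge of G1, its image is an edge of G2:
  (0,1) → (φ(0),φ(1)) = (1,9) ∈ E(G2) ✓
  (0,7) → (φ(0),φ(7)) = (1,5) ∈ E(G2) ✓
  (0,9) → (φ(0),φ(9)) = (1,6) ∈ E(G2) ✓
  (1,2) → (φ(1),φ(2)) = (4,9) ∈ E(G2) ✓
  (1,4) → (φ(1),φ(4)) = (0,9) ∈ E(G2) ✓
  (1,5) → (φ(1),φ(5)) = (2,9) ∈ E(G2) ✓
  (1,7) → (φ(1),φ(7)) = (5,9) ∈ E(G2) ✓
  (1,8) → (φ(1),φ(8)) = (8,9) ∈ E(G2) ✓
  (2,4) → (φ(2),φ(4)) = (0,4) ∈ E(G2) ✓
  (2,5) → (φ(2),φ(5)) = (2,4) ∈ E(G2) ✓
  (2,6) → (φ(2),φ(6)) = (4,7) ∈ E(G2) ✓
  (2,8) → (φ(2),φ(8)) = (4,8) ∈ E(G2) ✓
  (3,4) → (φ(3),φ(4)) = (0,3) ∈ E(G2) ✓
  (3,5) → (φ(3),φ(5)) = (2,3) ∈ E(G2) ✓
  (3,8) → (φ(3),φ(8)) = (3,8) ∈ E(G2) ✓
  (4,7) → (φ(4),φ(7)) = (0,5) ∈ E(G2) ✓
  (4,8) → (φ(4),φ(8)) = (0,8) ∈ E(G2) ✓
  (4,9) → (φ(4),φ(9)) = (0,6) ∈ E(G2) ✓
  (5,9) → (φ(5),φ(9)) = (2,6) ∈ E(G2) ✓
  (6,7) → (φ(6),φ(7)) = (5,7) ∈ E(G2) ✓
  (6,8) → (φ(6),φ(8)) = (7,8) ∈ E(G2) ✓
  (6,9) → (φ(6),φ(9)) = (6,7) ∈ E(G2) ✓
  (7,8) → (φ(7),φ(8)) = (5,8) ∈ E(G2) ✓
All 23 edges of G1 map to edges of G2, and |E(G1)| = |E(G2)| = 23, so φ is a bijection on edges as well as vertices. Hence G1 ≅ G2.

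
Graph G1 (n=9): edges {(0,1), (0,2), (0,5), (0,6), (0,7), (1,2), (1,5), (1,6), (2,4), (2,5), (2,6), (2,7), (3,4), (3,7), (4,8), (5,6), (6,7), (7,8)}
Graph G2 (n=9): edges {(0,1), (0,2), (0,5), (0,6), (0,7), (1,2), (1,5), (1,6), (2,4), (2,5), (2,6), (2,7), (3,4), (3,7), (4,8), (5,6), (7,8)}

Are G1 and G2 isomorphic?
No, not isomorphic

The graphs are NOT isomorphic.

Counting edges: G1 has 18 edge(s); G2 has 17 edge(s).
Edge count is an isomorphism invariant (a bijection on vertices induces a bijection on edges), so differing edge counts rule out isomorphism.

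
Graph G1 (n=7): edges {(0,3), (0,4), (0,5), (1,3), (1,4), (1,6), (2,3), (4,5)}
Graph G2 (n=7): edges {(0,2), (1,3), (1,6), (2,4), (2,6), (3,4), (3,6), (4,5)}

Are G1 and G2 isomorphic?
Yes, isomorphic

The graphs are isomorphic.
One valid mapping φ: V(G1) → V(G2): 0→6, 1→4, 2→0, 3→2, 4→3, 5→1, 6→5

Verify φ preserves adjacency — for each edge of G1, its image is an edge of G2:
  (0,3) → (φ(0),φ(3)) = (2,6) ∈ E(G2) ✓
  (0,4) → (φ(0),φ(4)) = (3,6) ∈ E(G2) ✓
  (0,5) → (φ(0),φ(5)) = (1,6) ∈ E(G2) ✓
  (1,3) → (φ(1),φ(3)) = (2,4) ∈ E(G2) ✓
  (1,4) → (φ(1),φ(4)) = (3,4) ∈ E(G2) ✓
  (1,6) → (φ(1),φ(6)) = (4,5) ∈ E(G2) ✓
  (2,3) → (φ(2),φ(3)) = (0,2) ∈ E(G2) ✓
  (4,5) → (φ(4),φ(5)) = (1,3) ∈ E(G2) ✓
All 8 edges of G1 map to edges of G2, and |E(G1)| = |E(G2)| = 8, so φ is a bijection on edges as well as vertices. Hence G1 ≅ G2.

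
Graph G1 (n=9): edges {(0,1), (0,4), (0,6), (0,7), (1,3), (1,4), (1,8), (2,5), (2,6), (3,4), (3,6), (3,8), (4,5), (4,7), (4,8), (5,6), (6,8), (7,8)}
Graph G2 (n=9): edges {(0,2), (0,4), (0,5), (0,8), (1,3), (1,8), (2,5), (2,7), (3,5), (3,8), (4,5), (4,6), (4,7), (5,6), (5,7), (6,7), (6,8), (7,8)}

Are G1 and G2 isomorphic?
Yes, isomorphic

The graphs are isomorphic.
One valid mapping φ: V(G1) → V(G2): 0→0, 1→4, 2→1, 3→6, 4→5, 5→3, 6→8, 7→2, 8→7

Verify φ preserves adjacency — for each edge of G1, its image is an edge of G2:
  (0,1) → (φ(0),φ(1)) = (0,4) ∈ E(G2) ✓
  (0,4) → (φ(0),φ(4)) = (0,5) ∈ E(G2) ✓
  (0,6) → (φ(0),φ(6)) = (0,8) ∈ E(G2) ✓
  (0,7) → (φ(0),φ(7)) = (0,2) ∈ E(G2) ✓
  (1,3) → (φ(1),φ(3)) = (4,6) ∈ E(G2) ✓
  (1,4) → (φ(1),φ(4)) = (4,5) ∈ E(G2) ✓
  (1,8) → (φ(1),φ(8)) = (4,7) ∈ E(G2) ✓
  (2,5) → (φ(2),φ(5)) = (1,3) ∈ E(G2) ✓
  (2,6) → (φ(2),φ(6)) = (1,8) ∈ E(G2) ✓
  (3,4) → (φ(3),φ(4)) = (5,6) ∈ E(G2) ✓
  (3,6) → (φ(3),φ(6)) = (6,8) ∈ E(G2) ✓
  (3,8) → (φ(3),φ(8)) = (6,7) ∈ E(G2) ✓
  (4,5) → (φ(4),φ(5)) = (3,5) ∈ E(G2) ✓
  (4,7) → (φ(4),φ(7)) = (2,5) ∈ E(G2) ✓
  (4,8) → (φ(4),φ(8)) = (5,7) ∈ E(G2) ✓
  (5,6) → (φ(5),φ(6)) = (3,8) ∈ E(G2) ✓
  (6,8) → (φ(6),φ(8)) = (7,8) ∈ E(G2) ✓
  (7,8) → (φ(7),φ(8)) = (2,7) ∈ E(G2) ✓
All 18 edges of G1 map to edges of G2, and |E(G1)| = |E(G2)| = 18, so φ is a bijection on edges as well as vertices. Hence G1 ≅ G2.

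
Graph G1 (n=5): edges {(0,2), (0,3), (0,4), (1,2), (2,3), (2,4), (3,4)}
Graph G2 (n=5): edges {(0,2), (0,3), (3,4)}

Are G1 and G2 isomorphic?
No, not isomorphic

The graphs are NOT isomorphic.

Connected components of G1: 1 component(s) with vertex sets [[0, 1, 2, 3, 4]], sizes [5].
Connected components of G2: 2 component(s) with vertex sets [[1], [0, 2, 3, 4]], sizes [1, 4].
The number of connected components (and the multiset of component sizes) is an isomorphism invariant — an isomorphism maps each component of G1 bijectively onto a component of G2. Since G1 has 1 component(s) and G2 has 2, they cannot be isomorphic.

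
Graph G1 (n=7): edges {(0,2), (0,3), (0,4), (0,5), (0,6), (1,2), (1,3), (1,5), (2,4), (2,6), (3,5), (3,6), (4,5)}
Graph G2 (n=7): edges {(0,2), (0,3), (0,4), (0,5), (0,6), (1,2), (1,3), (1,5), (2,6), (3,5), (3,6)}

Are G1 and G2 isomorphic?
No, not isomorphic

The graphs are NOT isomorphic.

Counting edges: G1 has 13 edge(s); G2 has 11 edge(s).
Edge count is an isomorphism invariant (a bijection on vertices induces a bijection on edges), so differing edge counts rule out isomorphism.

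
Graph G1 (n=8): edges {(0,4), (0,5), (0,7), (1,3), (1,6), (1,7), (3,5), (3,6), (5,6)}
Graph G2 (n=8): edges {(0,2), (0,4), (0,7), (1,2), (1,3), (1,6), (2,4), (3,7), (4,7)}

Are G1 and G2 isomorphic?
Yes, isomorphic

The graphs are isomorphic.
One valid mapping φ: V(G1) → V(G2): 0→1, 1→7, 2→5, 3→4, 4→6, 5→2, 6→0, 7→3

Verify φ preserves adjacency — for each edge of G1, its image is an edge of G2:
  (0,4) → (φ(0),φ(4)) = (1,6) ∈ E(G2) ✓
  (0,5) → (φ(0),φ(5)) = (1,2) ∈ E(G2) ✓
  (0,7) → (φ(0),φ(7)) = (1,3) ∈ E(G2) ✓
  (1,3) → (φ(1),φ(3)) = (4,7) ∈ E(G2) ✓
  (1,6) → (φ(1),φ(6)) = (0,7) ∈ E(G2) ✓
  (1,7) → (φ(1),φ(7)) = (3,7) ∈ E(G2) ✓
  (3,5) → (φ(3),φ(5)) = (2,4) ∈ E(G2) ✓
  (3,6) → (φ(3),φ(6)) = (0,4) ∈ E(G2) ✓
  (5,6) → (φ(5),φ(6)) = (0,2) ∈ E(G2) ✓
All 9 edges of G1 map to edges of G2, and |E(G1)| = |E(G2)| = 9, so φ is a bijection on edges as well as vertices. Hence G1 ≅ G2.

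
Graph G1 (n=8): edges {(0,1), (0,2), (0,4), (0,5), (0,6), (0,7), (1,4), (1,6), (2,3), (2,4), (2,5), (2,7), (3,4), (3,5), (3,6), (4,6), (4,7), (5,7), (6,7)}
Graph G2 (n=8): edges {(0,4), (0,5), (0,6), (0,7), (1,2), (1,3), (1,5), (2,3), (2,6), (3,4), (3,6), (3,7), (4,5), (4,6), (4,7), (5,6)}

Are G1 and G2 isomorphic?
No, not isomorphic

The graphs are NOT isomorphic.

Counting triangles (3-cliques): G1 has 16, G2 has 9.
Triangle count is an isomorphism invariant, so differing triangle counts rule out isomorphism.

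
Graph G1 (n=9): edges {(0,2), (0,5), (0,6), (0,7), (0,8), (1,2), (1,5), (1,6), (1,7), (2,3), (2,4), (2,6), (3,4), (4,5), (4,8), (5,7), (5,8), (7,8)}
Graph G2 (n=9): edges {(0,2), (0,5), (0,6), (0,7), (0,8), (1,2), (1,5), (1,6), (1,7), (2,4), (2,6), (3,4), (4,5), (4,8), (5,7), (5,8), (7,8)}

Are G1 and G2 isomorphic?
No, not isomorphic

The graphs are NOT isomorphic.

Counting edges: G1 has 18 edge(s); G2 has 17 edge(s).
Edge count is an isomorphism invariant (a bijection on vertices induces a bijection on edges), so differing edge counts rule out isomorphism.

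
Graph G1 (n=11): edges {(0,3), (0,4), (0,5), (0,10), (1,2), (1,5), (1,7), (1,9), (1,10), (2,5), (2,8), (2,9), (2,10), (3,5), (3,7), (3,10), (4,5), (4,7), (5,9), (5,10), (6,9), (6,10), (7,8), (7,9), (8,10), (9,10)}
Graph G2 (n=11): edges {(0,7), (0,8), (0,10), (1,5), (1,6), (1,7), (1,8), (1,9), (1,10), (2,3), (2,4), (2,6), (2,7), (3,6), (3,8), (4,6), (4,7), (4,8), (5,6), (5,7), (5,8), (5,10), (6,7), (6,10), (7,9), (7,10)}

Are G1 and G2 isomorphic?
Yes, isomorphic

The graphs are isomorphic.
One valid mapping φ: V(G1) → V(G2): 0→2, 1→5, 2→10, 3→4, 4→3, 5→6, 6→9, 7→8, 8→0, 9→1, 10→7

Verify φ preserves adjacency — for each edge of G1, its image is an edge of G2:
  (0,3) → (φ(0),φ(3)) = (2,4) ∈ E(G2) ✓
  (0,4) → (φ(0),φ(4)) = (2,3) ∈ E(G2) ✓
  (0,5) → (φ(0),φ(5)) = (2,6) ∈ E(G2) ✓
  (0,10) → (φ(0),φ(10)) = (2,7) ∈ E(G2) ✓
  (1,2) → (φ(1),φ(2)) = (5,10) ∈ E(G2) ✓
  (1,5) → (φ(1),φ(5)) = (5,6) ∈ E(G2) ✓
  (1,7) → (φ(1),φ(7)) = (5,8) ∈ E(G2) ✓
  (1,9) → (φ(1),φ(9)) = (1,5) ∈ E(G2) ✓
  (1,10) → (φ(1),φ(10)) = (5,7) ∈ E(G2) ✓
  (2,5) → (φ(2),φ(5)) = (6,10) ∈ E(G2) ✓
  (2,8) → (φ(2),φ(8)) = (0,10) ∈ E(G2) ✓
  (2,9) → (φ(2),φ(9)) = (1,10) ∈ E(G2) ✓
  (2,10) → (φ(2),φ(10)) = (7,10) ∈ E(G2) ✓
  (3,5) → (φ(3),φ(5)) = (4,6) ∈ E(G2) ✓
  (3,7) → (φ(3),φ(7)) = (4,8) ∈ E(G2) ✓
  (3,10) → (φ(3),φ(10)) = (4,7) ∈ E(G2) ✓
  (4,5) → (φ(4),φ(5)) = (3,6) ∈ E(G2) ✓
  (4,7) → (φ(4),φ(7)) = (3,8) ∈ E(G2) ✓
  (5,9) → (φ(5),φ(9)) = (1,6) ∈ E(G2) ✓
  (5,10) → (φ(5),φ(10)) = (6,7) ∈ E(G2) ✓
  (6,9) → (φ(6),φ(9)) = (1,9) ∈ E(G2) ✓
  (6,10) → (φ(6),φ(10)) = (7,9) ∈ E(G2) ✓
  (7,8) → (φ(7),φ(8)) = (0,8) ∈ E(G2) ✓
  (7,9) → (φ(7),φ(9)) = (1,8) ∈ E(G2) ✓
  (8,10) → (φ(8),φ(10)) = (0,7) ∈ E(G2) ✓
  (9,10) → (φ(9),φ(10)) = (1,7) ∈ E(G2) ✓
All 26 edges of G1 map to edges of G2, and |E(G1)| = |E(G2)| = 26, so φ is a bijection on edges as well as vertices. Hence G1 ≅ G2.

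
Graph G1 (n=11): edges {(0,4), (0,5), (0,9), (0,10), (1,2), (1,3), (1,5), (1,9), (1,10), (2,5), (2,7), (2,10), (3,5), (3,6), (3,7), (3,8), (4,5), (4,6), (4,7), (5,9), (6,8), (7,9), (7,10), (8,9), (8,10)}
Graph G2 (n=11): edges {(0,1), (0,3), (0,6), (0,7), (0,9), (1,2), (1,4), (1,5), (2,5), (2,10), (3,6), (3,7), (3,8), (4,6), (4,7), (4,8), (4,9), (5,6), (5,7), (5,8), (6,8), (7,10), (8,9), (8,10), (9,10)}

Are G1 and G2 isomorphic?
Yes, isomorphic

The graphs are isomorphic.
One valid mapping φ: V(G1) → V(G2): 0→9, 1→6, 2→3, 3→5, 4→10, 5→8, 6→2, 7→7, 8→1, 9→4, 10→0

Verify φ preserves adjacency — for each edge of G1, its image is an edge of G2:
  (0,4) → (φ(0),φ(4)) = (9,10) ∈ E(G2) ✓
  (0,5) → (φ(0),φ(5)) = (8,9) ∈ E(G2) ✓
  (0,9) → (φ(0),φ(9)) = (4,9) ∈ E(G2) ✓
  (0,10) → (φ(0),φ(10)) = (0,9) ∈ E(G2) ✓
  (1,2) → (φ(1),φ(2)) = (3,6) ∈ E(G2) ✓
  (1,3) → (φ(1),φ(3)) = (5,6) ∈ E(G2) ✓
  (1,5) → (φ(1),φ(5)) = (6,8) ∈ E(G2) ✓
  (1,9) → (φ(1),φ(9)) = (4,6) ∈ E(G2) ✓
  (1,10) → (φ(1),φ(10)) = (0,6) ∈ E(G2) ✓
  (2,5) → (φ(2),φ(5)) = (3,8) ∈ E(G2) ✓
  (2,7) → (φ(2),φ(7)) = (3,7) ∈ E(G2) ✓
  (2,10) → (φ(2),φ(10)) = (0,3) ∈ E(G2) ✓
  (3,5) → (φ(3),φ(5)) = (5,8) ∈ E(G2) ✓
  (3,6) → (φ(3),φ(6)) = (2,5) ∈ E(G2) ✓
  (3,7) → (φ(3),φ(7)) = (5,7) ∈ E(G2) ✓
  (3,8) → (φ(3),φ(8)) = (1,5) ∈ E(G2) ✓
  (4,5) → (φ(4),φ(5)) = (8,10) ∈ E(G2) ✓
  (4,6) → (φ(4),φ(6)) = (2,10) ∈ E(G2) ✓
  (4,7) → (φ(4),φ(7)) = (7,10) ∈ E(G2) ✓
  (5,9) → (φ(5),φ(9)) = (4,8) ∈ E(G2) ✓
  (6,8) → (φ(6),φ(8)) = (1,2) ∈ E(G2) ✓
  (7,9) → (φ(7),φ(9)) = (4,7) ∈ E(G2) ✓
  (7,10) → (φ(7),φ(10)) = (0,7) ∈ E(G2) ✓
  (8,9) → (φ(8),φ(9)) = (1,4) ∈ E(G2) ✓
  (8,10) → (φ(8),φ(10)) = (0,1) ∈ E(G2) ✓
All 25 edges of G1 map to edges of G2, and |E(G1)| = |E(G2)| = 25, so φ is a bijection on edges as well as vertices. Hence G1 ≅ G2.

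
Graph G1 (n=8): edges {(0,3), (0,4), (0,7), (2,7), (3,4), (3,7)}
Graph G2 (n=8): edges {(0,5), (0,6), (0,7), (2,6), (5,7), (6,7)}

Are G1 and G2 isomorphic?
Yes, isomorphic

The graphs are isomorphic.
One valid mapping φ: V(G1) → V(G2): 0→0, 1→1, 2→2, 3→7, 4→5, 5→3, 6→4, 7→6

Verify φ preserves adjacency — for each edge of G1, its image is an edge of G2:
  (0,3) → (φ(0),φ(3)) = (0,7) ∈ E(G2) ✓
  (0,4) → (φ(0),φ(4)) = (0,5) ∈ E(G2) ✓
  (0,7) → (φ(0),φ(7)) = (0,6) ∈ E(G2) ✓
  (2,7) → (φ(2),φ(7)) = (2,6) ∈ E(G2) ✓
  (3,4) → (φ(3),φ(4)) = (5,7) ∈ E(G2) ✓
  (3,7) → (φ(3),φ(7)) = (6,7) ∈ E(G2) ✓
All 6 edges of G1 map to edges of G2, and |E(G1)| = |E(G2)| = 6, so φ is a bijection on edges as well as vertices. Hence G1 ≅ G2.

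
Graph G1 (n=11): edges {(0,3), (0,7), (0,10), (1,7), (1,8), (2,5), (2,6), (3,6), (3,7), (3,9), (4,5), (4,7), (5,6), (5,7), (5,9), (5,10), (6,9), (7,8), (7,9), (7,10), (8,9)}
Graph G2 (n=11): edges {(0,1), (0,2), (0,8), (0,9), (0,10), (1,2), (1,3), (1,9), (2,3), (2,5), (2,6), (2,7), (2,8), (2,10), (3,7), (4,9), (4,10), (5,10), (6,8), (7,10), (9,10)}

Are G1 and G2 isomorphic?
Yes, isomorphic

The graphs are isomorphic.
One valid mapping φ: V(G1) → V(G2): 0→3, 1→6, 2→4, 3→1, 4→5, 5→10, 6→9, 7→2, 8→8, 9→0, 10→7

Verify φ preserves adjacency — for each edge of G1, its image is an edge of G2:
  (0,3) → (φ(0),φ(3)) = (1,3) ∈ E(G2) ✓
  (0,7) → (φ(0),φ(7)) = (2,3) ∈ E(G2) ✓
  (0,10) → (φ(0),φ(10)) = (3,7) ∈ E(G2) ✓
  (1,7) → (φ(1),φ(7)) = (2,6) ∈ E(G2) ✓
  (1,8) → (φ(1),φ(8)) = (6,8) ∈ E(G2) ✓
  (2,5) → (φ(2),φ(5)) = (4,10) ∈ E(G2) ✓
  (2,6) → (φ(2),φ(6)) = (4,9) ∈ E(G2) ✓
  (3,6) → (φ(3),φ(6)) = (1,9) ∈ E(G2) ✓
  (3,7) → (φ(3),φ(7)) = (1,2) ∈ E(G2) ✓
  (3,9) → (φ(3),φ(9)) = (0,1) ∈ E(G2) ✓
  (4,5) → (φ(4),φ(5)) = (5,10) ∈ E(G2) ✓
  (4,7) → (φ(4),φ(7)) = (2,5) ∈ E(G2) ✓
  (5,6) → (φ(5),φ(6)) = (9,10) ∈ E(G2) ✓
  (5,7) → (φ(5),φ(7)) = (2,10) ∈ E(G2) ✓
  (5,9) → (φ(5),φ(9)) = (0,10) ∈ E(G2) ✓
  (5,10) → (φ(5),φ(10)) = (7,10) ∈ E(G2) ✓
  (6,9) → (φ(6),φ(9)) = (0,9) ∈ E(G2) ✓
  (7,8) → (φ(7),φ(8)) = (2,8) ∈ E(G2) ✓
  (7,9) → (φ(7),φ(9)) = (0,2) ∈ E(G2) ✓
  (7,10) → (φ(7),φ(10)) = (2,7) ∈ E(G2) ✓
  (8,9) → (φ(8),φ(9)) = (0,8) ∈ E(G2) ✓
All 21 edges of G1 map to edges of G2, and |E(G1)| = |E(G2)| = 21, so φ is a bijection on edges as well as vertices. Hence G1 ≅ G2.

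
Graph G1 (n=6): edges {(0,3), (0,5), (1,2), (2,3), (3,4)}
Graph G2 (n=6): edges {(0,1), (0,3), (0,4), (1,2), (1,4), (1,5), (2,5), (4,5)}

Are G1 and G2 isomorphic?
No, not isomorphic

The graphs are NOT isomorphic.

Degrees in G1: deg(0)=2, deg(1)=1, deg(2)=2, deg(3)=3, deg(4)=1, deg(5)=1.
Sorted degree sequence of G1: [3, 2, 2, 1, 1, 1].
Degrees in G2: deg(0)=3, deg(1)=4, deg(2)=2, deg(3)=1, deg(4)=3, deg(5)=3.
Sorted degree sequence of G2: [4, 3, 3, 3, 2, 1].
The (sorted) degree sequence is an isomorphism invariant, so since G1 and G2 have different degree sequences they cannot be isomorphic.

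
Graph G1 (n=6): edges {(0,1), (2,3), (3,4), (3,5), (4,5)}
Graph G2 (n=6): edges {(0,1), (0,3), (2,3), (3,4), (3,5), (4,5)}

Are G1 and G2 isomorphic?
No, not isomorphic

The graphs are NOT isomorphic.

Counting edges: G1 has 5 edge(s); G2 has 6 edge(s).
Edge count is an isomorphism invariant (a bijection on vertices induces a bijection on edges), so differing edge counts rule out isomorphism.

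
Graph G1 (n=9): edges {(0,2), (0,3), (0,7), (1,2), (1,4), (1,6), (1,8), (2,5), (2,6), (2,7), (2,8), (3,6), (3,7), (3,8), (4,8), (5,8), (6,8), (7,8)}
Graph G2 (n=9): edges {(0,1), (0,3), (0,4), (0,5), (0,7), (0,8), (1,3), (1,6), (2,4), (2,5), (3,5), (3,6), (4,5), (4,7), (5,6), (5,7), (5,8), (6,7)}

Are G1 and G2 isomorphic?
Yes, isomorphic

The graphs are isomorphic.
One valid mapping φ: V(G1) → V(G2): 0→1, 1→4, 2→0, 3→6, 4→2, 5→8, 6→7, 7→3, 8→5

Verify φ preserves adjacency — for each edge of G1, its image is an edge of G2:
  (0,2) → (φ(0),φ(2)) = (0,1) ∈ E(G2) ✓
  (0,3) → (φ(0),φ(3)) = (1,6) ∈ E(G2) ✓
  (0,7) → (φ(0),φ(7)) = (1,3) ∈ E(G2) ✓
  (1,2) → (φ(1),φ(2)) = (0,4) ∈ E(G2) ✓
  (1,4) → (φ(1),φ(4)) = (2,4) ∈ E(G2) ✓
  (1,6) → (φ(1),φ(6)) = (4,7) ∈ E(G2) ✓
  (1,8) → (φ(1),φ(8)) = (4,5) ∈ E(G2) ✓
  (2,5) → (φ(2),φ(5)) = (0,8) ∈ E(G2) ✓
  (2,6) → (φ(2),φ(6)) = (0,7) ∈ E(G2) ✓
  (2,7) → (φ(2),φ(7)) = (0,3) ∈ E(G2) ✓
  (2,8) → (φ(2),φ(8)) = (0,5) ∈ E(G2) ✓
  (3,6) → (φ(3),φ(6)) = (6,7) ∈ E(G2) ✓
  (3,7) → (φ(3),φ(7)) = (3,6) ∈ E(G2) ✓
  (3,8) → (φ(3),φ(8)) = (5,6) ∈ E(G2) ✓
  (4,8) → (φ(4),φ(8)) = (2,5) ∈ E(G2) ✓
  (5,8) → (φ(5),φ(8)) = (5,8) ∈ E(G2) ✓
  (6,8) → (φ(6),φ(8)) = (5,7) ∈ E(G2) ✓
  (7,8) → (φ(7),φ(8)) = (3,5) ∈ E(G2) ✓
All 18 edges of G1 map to edges of G2, and |E(G1)| = |E(G2)| = 18, so φ is a bijection on edges as well as vertices. Hence G1 ≅ G2.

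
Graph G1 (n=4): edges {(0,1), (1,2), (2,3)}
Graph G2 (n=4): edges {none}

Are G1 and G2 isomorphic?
No, not isomorphic

The graphs are NOT isomorphic.

Connected components of G1: 1 component(s) with vertex sets [[0, 1, 2, 3]], sizes [4].
Connected components of G2: 4 component(s) with vertex sets [[0], [1], [2], [3]], sizes [1, 1, 1, 1].
The number of connected components (and the multiset of component sizes) is an isomorphism invariant — an isomorphism maps each component of G1 bijectively onto a component of G2. Since G1 has 1 component(s) and G2 has 4, they cannot be isomorphic.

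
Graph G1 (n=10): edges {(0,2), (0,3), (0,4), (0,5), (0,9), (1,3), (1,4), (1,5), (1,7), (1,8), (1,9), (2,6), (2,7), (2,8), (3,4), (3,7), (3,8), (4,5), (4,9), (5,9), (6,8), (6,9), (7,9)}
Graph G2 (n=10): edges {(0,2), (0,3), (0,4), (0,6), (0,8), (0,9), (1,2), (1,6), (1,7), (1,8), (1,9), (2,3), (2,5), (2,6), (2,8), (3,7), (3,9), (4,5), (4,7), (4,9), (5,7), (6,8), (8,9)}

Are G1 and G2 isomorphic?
Yes, isomorphic

The graphs are isomorphic.
One valid mapping φ: V(G1) → V(G2): 0→1, 1→0, 2→7, 3→9, 4→8, 5→6, 6→5, 7→3, 8→4, 9→2

Verify φ preserves adjacency — for each edge of G1, its image is an edge of G2:
  (0,2) → (φ(0),φ(2)) = (1,7) ∈ E(G2) ✓
  (0,3) → (φ(0),φ(3)) = (1,9) ∈ E(G2) ✓
  (0,4) → (φ(0),φ(4)) = (1,8) ∈ E(G2) ✓
  (0,5) → (φ(0),φ(5)) = (1,6) ∈ E(G2) ✓
  (0,9) → (φ(0),φ(9)) = (1,2) ∈ E(G2) ✓
  (1,3) → (φ(1),φ(3)) = (0,9) ∈ E(G2) ✓
  (1,4) → (φ(1),φ(4)) = (0,8) ∈ E(G2) ✓
  (1,5) → (φ(1),φ(5)) = (0,6) ∈ E(G2) ✓
  (1,7) → (φ(1),φ(7)) = (0,3) ∈ E(G2) ✓
  (1,8) → (φ(1),φ(8)) = (0,4) ∈ E(G2) ✓
  (1,9) → (φ(1),φ(9)) = (0,2) ∈ E(G2) ✓
  (2,6) → (φ(2),φ(6)) = (5,7) ∈ E(G2) ✓
  (2,7) → (φ(2),φ(7)) = (3,7) ∈ E(G2) ✓
  (2,8) → (φ(2),φ(8)) = (4,7) ∈ E(G2) ✓
  (3,4) → (φ(3),φ(4)) = (8,9) ∈ E(G2) ✓
  (3,7) → (φ(3),φ(7)) = (3,9) ∈ E(G2) ✓
  (3,8) → (φ(3),φ(8)) = (4,9) ∈ E(G2) ✓
  (4,5) → (φ(4),φ(5)) = (6,8) ∈ E(G2) ✓
  (4,9) → (φ(4),φ(9)) = (2,8) ∈ E(G2) ✓
  (5,9) → (φ(5),φ(9)) = (2,6) ∈ E(G2) ✓
  (6,8) → (φ(6),φ(8)) = (4,5) ∈ E(G2) ✓
  (6,9) → (φ(6),φ(9)) = (2,5) ∈ E(G2) ✓
  (7,9) → (φ(7),φ(9)) = (2,3) ∈ E(G2) ✓
All 23 edges of G1 map to edges of G2, and |E(G1)| = |E(G2)| = 23, so φ is a bijection on edges as well as vertices. Hence G1 ≅ G2.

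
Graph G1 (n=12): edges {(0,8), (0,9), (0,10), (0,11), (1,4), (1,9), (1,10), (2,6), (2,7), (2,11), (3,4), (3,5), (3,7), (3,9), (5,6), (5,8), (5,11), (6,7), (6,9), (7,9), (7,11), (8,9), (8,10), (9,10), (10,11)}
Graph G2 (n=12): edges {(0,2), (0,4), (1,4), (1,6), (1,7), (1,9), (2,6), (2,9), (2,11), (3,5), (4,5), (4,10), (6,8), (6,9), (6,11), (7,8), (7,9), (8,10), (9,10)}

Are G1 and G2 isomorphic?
No, not isomorphic

The graphs are NOT isomorphic.

Counting triangles (3-cliques): G1 has 10, G2 has 4.
Triangle count is an isomorphism invariant, so differing triangle counts rule out isomorphism.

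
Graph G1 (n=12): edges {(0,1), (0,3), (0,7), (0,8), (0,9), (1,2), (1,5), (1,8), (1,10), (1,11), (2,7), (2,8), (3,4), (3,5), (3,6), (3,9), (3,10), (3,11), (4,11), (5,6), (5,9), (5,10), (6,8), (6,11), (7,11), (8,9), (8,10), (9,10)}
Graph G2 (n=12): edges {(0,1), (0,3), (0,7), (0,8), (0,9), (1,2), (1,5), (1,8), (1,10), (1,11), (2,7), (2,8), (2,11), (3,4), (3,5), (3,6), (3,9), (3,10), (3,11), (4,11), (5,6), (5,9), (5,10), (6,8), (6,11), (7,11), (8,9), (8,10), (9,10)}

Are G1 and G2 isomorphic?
No, not isomorphic

The graphs are NOT isomorphic.

Counting edges: G1 has 28 edge(s); G2 has 29 edge(s).
Edge count is an isomorphism invariant (a bijection on vertices induces a bijection on edges), so differing edge counts rule out isomorphism.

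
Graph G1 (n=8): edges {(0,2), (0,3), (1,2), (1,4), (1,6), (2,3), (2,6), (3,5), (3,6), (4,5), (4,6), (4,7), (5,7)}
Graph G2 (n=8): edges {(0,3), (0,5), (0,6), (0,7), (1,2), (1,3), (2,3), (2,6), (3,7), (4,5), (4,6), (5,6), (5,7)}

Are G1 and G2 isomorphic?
Yes, isomorphic

The graphs are isomorphic.
One valid mapping φ: V(G1) → V(G2): 0→4, 1→7, 2→5, 3→6, 4→3, 5→2, 6→0, 7→1

Verify φ preserves adjacency — for each edge of G1, its image is an edge of G2:
  (0,2) → (φ(0),φ(2)) = (4,5) ∈ E(G2) ✓
  (0,3) → (φ(0),φ(3)) = (4,6) ∈ E(G2) ✓
  (1,2) → (φ(1),φ(2)) = (5,7) ∈ E(G2) ✓
  (1,4) → (φ(1),φ(4)) = (3,7) ∈ E(G2) ✓
  (1,6) → (φ(1),φ(6)) = (0,7) ∈ E(G2) ✓
  (2,3) → (φ(2),φ(3)) = (5,6) ∈ E(G2) ✓
  (2,6) → (φ(2),φ(6)) = (0,5) ∈ E(G2) ✓
  (3,5) → (φ(3),φ(5)) = (2,6) ∈ E(G2) ✓
  (3,6) → (φ(3),φ(6)) = (0,6) ∈ E(G2) ✓
  (4,5) → (φ(4),φ(5)) = (2,3) ∈ E(G2) ✓
  (4,6) → (φ(4),φ(6)) = (0,3) ∈ E(G2) ✓
  (4,7) → (φ(4),φ(7)) = (1,3) ∈ E(G2) ✓
  (5,7) → (φ(5),φ(7)) = (1,2) ∈ E(G2) ✓
All 13 edges of G1 map to edges of G2, and |E(G1)| = |E(G2)| = 13, so φ is a bijection on edges as well as vertices. Hence G1 ≅ G2.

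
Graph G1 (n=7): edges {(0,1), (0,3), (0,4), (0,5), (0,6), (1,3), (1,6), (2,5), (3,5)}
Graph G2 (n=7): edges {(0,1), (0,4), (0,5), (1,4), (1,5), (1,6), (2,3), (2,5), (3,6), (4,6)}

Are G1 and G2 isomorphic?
No, not isomorphic

The graphs are NOT isomorphic.

Degrees in G1: deg(0)=5, deg(1)=3, deg(2)=1, deg(3)=3, deg(4)=1, deg(5)=3, deg(6)=2.
Sorted degree sequence of G1: [5, 3, 3, 3, 2, 1, 1].
Degrees in G2: deg(0)=3, deg(1)=4, deg(2)=2, deg(3)=2, deg(4)=3, deg(5)=3, deg(6)=3.
Sorted degree sequence of G2: [4, 3, 3, 3, 3, 2, 2].
The (sorted) degree sequence is an isomorphism invariant, so since G1 and G2 have different degree sequences they cannot be isomorphic.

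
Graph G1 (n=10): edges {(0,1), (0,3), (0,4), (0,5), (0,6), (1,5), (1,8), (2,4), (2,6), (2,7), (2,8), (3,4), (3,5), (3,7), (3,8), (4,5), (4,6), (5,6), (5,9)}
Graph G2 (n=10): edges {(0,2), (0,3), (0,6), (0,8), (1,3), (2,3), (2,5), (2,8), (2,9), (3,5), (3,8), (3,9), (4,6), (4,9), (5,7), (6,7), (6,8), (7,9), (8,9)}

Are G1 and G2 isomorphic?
Yes, isomorphic

The graphs are isomorphic.
One valid mapping φ: V(G1) → V(G2): 0→2, 1→5, 2→6, 3→9, 4→8, 5→3, 6→0, 7→4, 8→7, 9→1

Verify φ preserves adjacency — for each edge of G1, its image is an edge of G2:
  (0,1) → (φ(0),φ(1)) = (2,5) ∈ E(G2) ✓
  (0,3) → (φ(0),φ(3)) = (2,9) ∈ E(G2) ✓
  (0,4) → (φ(0),φ(4)) = (2,8) ∈ E(G2) ✓
  (0,5) → (φ(0),φ(5)) = (2,3) ∈ E(G2) ✓
  (0,6) → (φ(0),φ(6)) = (0,2) ∈ E(G2) ✓
  (1,5) → (φ(1),φ(5)) = (3,5) ∈ E(G2) ✓
  (1,8) → (φ(1),φ(8)) = (5,7) ∈ E(G2) ✓
  (2,4) → (φ(2),φ(4)) = (6,8) ∈ E(G2) ✓
  (2,6) → (φ(2),φ(6)) = (0,6) ∈ E(G2) ✓
  (2,7) → (φ(2),φ(7)) = (4,6) ∈ E(G2) ✓
  (2,8) → (φ(2),φ(8)) = (6,7) ∈ E(G2) ✓
  (3,4) → (φ(3),φ(4)) = (8,9) ∈ E(G2) ✓
  (3,5) → (φ(3),φ(5)) = (3,9) ∈ E(G2) ✓
  (3,7) → (φ(3),φ(7)) = (4,9) ∈ E(G2) ✓
  (3,8) → (φ(3),φ(8)) = (7,9) ∈ E(G2) ✓
  (4,5) → (φ(4),φ(5)) = (3,8) ∈ E(G2) ✓
  (4,6) → (φ(4),φ(6)) = (0,8) ∈ E(G2) ✓
  (5,6) → (φ(5),φ(6)) = (0,3) ∈ E(G2) ✓
  (5,9) → (φ(5),φ(9)) = (1,3) ∈ E(G2) ✓
All 19 edges of G1 map to edges of G2, and |E(G1)| = |E(G2)| = 19, so φ is a bijection on edges as well as vertices. Hence G1 ≅ G2.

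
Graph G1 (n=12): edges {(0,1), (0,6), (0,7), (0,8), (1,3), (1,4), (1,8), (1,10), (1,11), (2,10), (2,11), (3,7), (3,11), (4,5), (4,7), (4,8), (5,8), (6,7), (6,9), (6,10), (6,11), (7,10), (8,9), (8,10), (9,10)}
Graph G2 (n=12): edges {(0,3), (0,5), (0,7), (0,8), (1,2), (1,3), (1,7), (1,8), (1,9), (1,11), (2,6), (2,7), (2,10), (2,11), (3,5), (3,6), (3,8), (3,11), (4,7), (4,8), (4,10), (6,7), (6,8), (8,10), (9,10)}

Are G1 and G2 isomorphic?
Yes, isomorphic

The graphs are isomorphic.
One valid mapping φ: V(G1) → V(G2): 0→6, 1→8, 2→9, 3→4, 4→0, 5→5, 6→2, 7→7, 8→3, 9→11, 10→1, 11→10

Verify φ preserves adjacency — for each edge of G1, its image is an edge of G2:
  (0,1) → (φ(0),φ(1)) = (6,8) ∈ E(G2) ✓
  (0,6) → (φ(0),φ(6)) = (2,6) ∈ E(G2) ✓
  (0,7) → (φ(0),φ(7)) = (6,7) ∈ E(G2) ✓
  (0,8) → (φ(0),φ(8)) = (3,6) ∈ E(G2) ✓
  (1,3) → (φ(1),φ(3)) = (4,8) ∈ E(G2) ✓
  (1,4) → (φ(1),φ(4)) = (0,8) ∈ E(G2) ✓
  (1,8) → (φ(1),φ(8)) = (3,8) ∈ E(G2) ✓
  (1,10) → (φ(1),φ(10)) = (1,8) ∈ E(G2) ✓
  (1,11) → (φ(1),φ(11)) = (8,10) ∈ E(G2) ✓
  (2,10) → (φ(2),φ(10)) = (1,9) ∈ E(G2) ✓
  (2,11) → (φ(2),φ(11)) = (9,10) ∈ E(G2) ✓
  (3,7) → (φ(3),φ(7)) = (4,7) ∈ E(G2) ✓
  (3,11) → (φ(3),φ(11)) = (4,10) ∈ E(G2) ✓
  (4,5) → (φ(4),φ(5)) = (0,5) ∈ E(G2) ✓
  (4,7) → (φ(4),φ(7)) = (0,7) ∈ E(G2) ✓
  (4,8) → (φ(4),φ(8)) = (0,3) ∈ E(G2) ✓
  (5,8) → (φ(5),φ(8)) = (3,5) ∈ E(G2) ✓
  (6,7) → (φ(6),φ(7)) = (2,7) ∈ E(G2) ✓
  (6,9) → (φ(6),φ(9)) = (2,11) ∈ E(G2) ✓
  (6,10) → (φ(6),φ(10)) = (1,2) ∈ E(G2) ✓
  (6,11) → (φ(6),φ(11)) = (2,10) ∈ E(G2) ✓
  (7,10) → (φ(7),φ(10)) = (1,7) ∈ E(G2) ✓
  (8,9) → (φ(8),φ(9)) = (3,11) ∈ E(G2) ✓
  (8,10) → (φ(8),φ(10)) = (1,3) ∈ E(G2) ✓
  (9,10) → (φ(9),φ(10)) = (1,11) ∈ E(G2) ✓
All 25 edges of G1 map to edges of G2, and |E(G1)| = |E(G2)| = 25, so φ is a bijection on edges as well as vertices. Hence G1 ≅ G2.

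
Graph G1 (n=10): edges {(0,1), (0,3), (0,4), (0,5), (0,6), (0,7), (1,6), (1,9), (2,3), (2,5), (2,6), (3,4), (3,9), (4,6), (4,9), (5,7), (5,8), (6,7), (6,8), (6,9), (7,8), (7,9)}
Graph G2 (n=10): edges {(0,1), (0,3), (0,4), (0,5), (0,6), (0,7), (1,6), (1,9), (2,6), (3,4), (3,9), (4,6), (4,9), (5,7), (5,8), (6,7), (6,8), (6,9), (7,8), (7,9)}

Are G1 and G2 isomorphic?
No, not isomorphic

The graphs are NOT isomorphic.

Counting edges: G1 has 22 edge(s); G2 has 20 edge(s).
Edge count is an isomorphism invariant (a bijection on vertices induces a bijection on edges), so differing edge counts rule out isomorphism.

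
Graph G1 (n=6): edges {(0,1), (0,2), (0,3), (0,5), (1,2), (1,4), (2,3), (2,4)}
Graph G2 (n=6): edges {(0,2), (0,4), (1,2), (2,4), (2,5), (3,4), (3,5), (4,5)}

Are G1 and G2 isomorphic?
Yes, isomorphic

The graphs are isomorphic.
One valid mapping φ: V(G1) → V(G2): 0→2, 1→5, 2→4, 3→0, 4→3, 5→1

Verify φ preserves adjacency — for each edge of G1, its image is an edge of G2:
  (0,1) → (φ(0),φ(1)) = (2,5) ∈ E(G2) ✓
  (0,2) → (φ(0),φ(2)) = (2,4) ∈ E(G2) ✓
  (0,3) → (φ(0),φ(3)) = (0,2) ∈ E(G2) ✓
  (0,5) → (φ(0),φ(5)) = (1,2) ∈ E(G2) ✓
  (1,2) → (φ(1),φ(2)) = (4,5) ∈ E(G2) ✓
  (1,4) → (φ(1),φ(4)) = (3,5) ∈ E(G2) ✓
  (2,3) → (φ(2),φ(3)) = (0,4) ∈ E(G2) ✓
  (2,4) → (φ(2),φ(4)) = (3,4) ∈ E(G2) ✓
All 8 edges of G1 map to edges of G2, and |E(G1)| = |E(G2)| = 8, so φ is a bijection on edges as well as vertices. Hence G1 ≅ G2.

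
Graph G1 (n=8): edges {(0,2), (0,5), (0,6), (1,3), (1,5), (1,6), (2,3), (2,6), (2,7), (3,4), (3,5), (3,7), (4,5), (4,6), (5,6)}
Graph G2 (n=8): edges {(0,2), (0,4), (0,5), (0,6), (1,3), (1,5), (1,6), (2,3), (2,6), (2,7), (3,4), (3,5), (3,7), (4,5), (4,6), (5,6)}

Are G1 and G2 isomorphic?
No, not isomorphic

The graphs are NOT isomorphic.

Counting edges: G1 has 15 edge(s); G2 has 16 edge(s).
Edge count is an isomorphism invariant (a bijection on vertices induces a bijection on edges), so differing edge counts rule out isomorphism.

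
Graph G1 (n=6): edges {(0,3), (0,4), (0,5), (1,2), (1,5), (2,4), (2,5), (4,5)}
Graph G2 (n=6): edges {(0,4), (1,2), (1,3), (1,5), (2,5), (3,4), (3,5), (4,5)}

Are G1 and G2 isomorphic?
Yes, isomorphic

The graphs are isomorphic.
One valid mapping φ: V(G1) → V(G2): 0→4, 1→2, 2→1, 3→0, 4→3, 5→5

Verify φ preserves adjacency — for each edge of G1, its image is an edge of G2:
  (0,3) → (φ(0),φ(3)) = (0,4) ∈ E(G2) ✓
  (0,4) → (φ(0),φ(4)) = (3,4) ∈ E(G2) ✓
  (0,5) → (φ(0),φ(5)) = (4,5) ∈ E(G2) ✓
  (1,2) → (φ(1),φ(2)) = (1,2) ∈ E(G2) ✓
  (1,5) → (φ(1),φ(5)) = (2,5) ∈ E(G2) ✓
  (2,4) → (φ(2),φ(4)) = (1,3) ∈ E(G2) ✓
  (2,5) → (φ(2),φ(5)) = (1,5) ∈ E(G2) ✓
  (4,5) → (φ(4),φ(5)) = (3,5) ∈ E(G2) ✓
All 8 edges of G1 map to edges of G2, and |E(G1)| = |E(G2)| = 8, so φ is a bijection on edges as well as vertices. Hence G1 ≅ G2.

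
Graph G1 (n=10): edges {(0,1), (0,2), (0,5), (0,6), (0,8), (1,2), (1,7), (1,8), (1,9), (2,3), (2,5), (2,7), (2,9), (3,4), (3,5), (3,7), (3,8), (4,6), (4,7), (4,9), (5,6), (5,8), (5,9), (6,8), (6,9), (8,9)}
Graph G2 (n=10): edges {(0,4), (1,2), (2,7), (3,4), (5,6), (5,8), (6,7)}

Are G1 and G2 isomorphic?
No, not isomorphic

The graphs are NOT isomorphic.

Connected components of G1: 1 component(s) with vertex sets [[0, 1, 2, 3, 4, 5, 6, 7, 8, 9]], sizes [10].
Connected components of G2: 3 component(s) with vertex sets [[9], [0, 3, 4], [1, 2, 5, 6, 7, 8]], sizes [1, 3, 6].
The number of connected components (and the multiset of component sizes) is an isomorphism invariant — an isomorphism maps each component of G1 bijectively onto a component of G2. Since G1 has 1 component(s) and G2 has 3, they cannot be isomorphic.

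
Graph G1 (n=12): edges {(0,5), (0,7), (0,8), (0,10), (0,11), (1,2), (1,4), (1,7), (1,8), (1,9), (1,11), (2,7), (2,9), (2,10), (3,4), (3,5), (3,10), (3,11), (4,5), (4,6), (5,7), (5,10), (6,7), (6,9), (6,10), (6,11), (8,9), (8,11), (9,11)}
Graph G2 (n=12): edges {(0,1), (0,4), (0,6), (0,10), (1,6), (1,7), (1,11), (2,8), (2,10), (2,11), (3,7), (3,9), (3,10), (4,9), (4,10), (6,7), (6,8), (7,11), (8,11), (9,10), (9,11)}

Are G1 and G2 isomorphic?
No, not isomorphic

The graphs are NOT isomorphic.

Counting triangles (3-cliques): G1 has 12, G2 has 7.
Triangle count is an isomorphism invariant, so differing triangle counts rule out isomorphism.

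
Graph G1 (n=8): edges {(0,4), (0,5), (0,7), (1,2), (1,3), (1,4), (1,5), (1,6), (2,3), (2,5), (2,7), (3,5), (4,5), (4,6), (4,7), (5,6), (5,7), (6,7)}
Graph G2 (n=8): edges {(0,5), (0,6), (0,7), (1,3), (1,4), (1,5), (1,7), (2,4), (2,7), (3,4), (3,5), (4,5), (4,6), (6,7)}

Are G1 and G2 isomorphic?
No, not isomorphic

The graphs are NOT isomorphic.

Counting triangles (3-cliques): G1 has 15, G2 has 5.
Triangle count is an isomorphism invariant, so differing triangle counts rule out isomorphism.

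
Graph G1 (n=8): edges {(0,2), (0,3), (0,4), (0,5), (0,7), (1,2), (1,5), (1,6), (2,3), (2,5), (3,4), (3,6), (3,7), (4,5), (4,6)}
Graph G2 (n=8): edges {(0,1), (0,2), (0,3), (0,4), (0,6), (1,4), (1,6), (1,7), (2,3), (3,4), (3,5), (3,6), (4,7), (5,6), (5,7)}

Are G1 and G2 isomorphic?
Yes, isomorphic

The graphs are isomorphic.
One valid mapping φ: V(G1) → V(G2): 0→0, 1→7, 2→4, 3→3, 4→6, 5→1, 6→5, 7→2

Verify φ preserves adjacency — for each edge of G1, its image is an edge of G2:
  (0,2) → (φ(0),φ(2)) = (0,4) ∈ E(G2) ✓
  (0,3) → (φ(0),φ(3)) = (0,3) ∈ E(G2) ✓
  (0,4) → (φ(0),φ(4)) = (0,6) ∈ E(G2) ✓
  (0,5) → (φ(0),φ(5)) = (0,1) ∈ E(G2) ✓
  (0,7) → (φ(0),φ(7)) = (0,2) ∈ E(G2) ✓
  (1,2) → (φ(1),φ(2)) = (4,7) ∈ E(G2) ✓
  (1,5) → (φ(1),φ(5)) = (1,7) ∈ E(G2) ✓
  (1,6) → (φ(1),φ(6)) = (5,7) ∈ E(G2) ✓
  (2,3) → (φ(2),φ(3)) = (3,4) ∈ E(G2) ✓
  (2,5) → (φ(2),φ(5)) = (1,4) ∈ E(G2) ✓
  (3,4) → (φ(3),φ(4)) = (3,6) ∈ E(G2) ✓
  (3,6) → (φ(3),φ(6)) = (3,5) ∈ E(G2) ✓
  (3,7) → (φ(3),φ(7)) = (2,3) ∈ E(G2) ✓
  (4,5) → (φ(4),φ(5)) = (1,6) ∈ E(G2) ✓
  (4,6) → (φ(4),φ(6)) = (5,6) ∈ E(G2) ✓
All 15 edges of G1 map to edges of G2, and |E(G1)| = |E(G2)| = 15, so φ is a bijection on edges as well as vertices. Hence G1 ≅ G2.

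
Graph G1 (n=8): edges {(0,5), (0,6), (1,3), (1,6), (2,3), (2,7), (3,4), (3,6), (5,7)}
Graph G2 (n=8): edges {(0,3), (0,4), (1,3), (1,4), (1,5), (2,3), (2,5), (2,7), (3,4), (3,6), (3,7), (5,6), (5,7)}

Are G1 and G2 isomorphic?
No, not isomorphic

The graphs are NOT isomorphic.

Counting triangles (3-cliques): G1 has 1, G2 has 4.
Triangle count is an isomorphism invariant, so differing triangle counts rule out isomorphism.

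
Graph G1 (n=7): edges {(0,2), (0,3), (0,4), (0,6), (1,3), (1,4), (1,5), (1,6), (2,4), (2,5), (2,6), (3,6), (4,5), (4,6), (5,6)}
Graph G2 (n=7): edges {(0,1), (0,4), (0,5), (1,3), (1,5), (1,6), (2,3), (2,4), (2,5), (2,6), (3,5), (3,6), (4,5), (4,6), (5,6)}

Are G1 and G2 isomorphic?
Yes, isomorphic

The graphs are isomorphic.
One valid mapping φ: V(G1) → V(G2): 0→1, 1→4, 2→3, 3→0, 4→6, 5→2, 6→5

Verify φ preserves adjacency — for each edge of G1, its image is an edge of G2:
  (0,2) → (φ(0),φ(2)) = (1,3) ∈ E(G2) ✓
  (0,3) → (φ(0),φ(3)) = (0,1) ∈ E(G2) ✓
  (0,4) → (φ(0),φ(4)) = (1,6) ∈ E(G2) ✓
  (0,6) → (φ(0),φ(6)) = (1,5) ∈ E(G2) ✓
  (1,3) → (φ(1),φ(3)) = (0,4) ∈ E(G2) ✓
  (1,4) → (φ(1),φ(4)) = (4,6) ∈ E(G2) ✓
  (1,5) → (φ(1),φ(5)) = (2,4) ∈ E(G2) ✓
  (1,6) → (φ(1),φ(6)) = (4,5) ∈ E(G2) ✓
  (2,4) → (φ(2),φ(4)) = (3,6) ∈ E(G2) ✓
  (2,5) → (φ(2),φ(5)) = (2,3) ∈ E(G2) ✓
  (2,6) → (φ(2),φ(6)) = (3,5) ∈ E(G2) ✓
  (3,6) → (φ(3),φ(6)) = (0,5) ∈ E(G2) ✓
  (4,5) → (φ(4),φ(5)) = (2,6) ∈ E(G2) ✓
  (4,6) → (φ(4),φ(6)) = (5,6) ∈ E(G2) ✓
  (5,6) → (φ(5),φ(6)) = (2,5) ∈ E(G2) ✓
All 15 edges of G1 map to edges of G2, and |E(G1)| = |E(G2)| = 15, so φ is a bijection on edges as well as vertices. Hence G1 ≅ G2.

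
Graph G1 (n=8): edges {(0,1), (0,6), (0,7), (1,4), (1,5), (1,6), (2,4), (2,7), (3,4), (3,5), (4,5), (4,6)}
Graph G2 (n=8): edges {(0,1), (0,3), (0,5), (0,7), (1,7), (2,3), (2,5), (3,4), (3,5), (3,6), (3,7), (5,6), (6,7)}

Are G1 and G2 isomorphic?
No, not isomorphic

The graphs are NOT isomorphic.

Degrees in G1: deg(0)=3, deg(1)=4, deg(2)=2, deg(3)=2, deg(4)=5, deg(5)=3, deg(6)=3, deg(7)=2.
Sorted degree sequence of G1: [5, 4, 3, 3, 3, 2, 2, 2].
Degrees in G2: deg(0)=4, deg(1)=2, deg(2)=2, deg(3)=6, deg(4)=1, deg(5)=4, deg(6)=3, deg(7)=4.
Sorted degree sequence of G2: [6, 4, 4, 4, 3, 2, 2, 1].
The (sorted) degree sequence is an isomorphism invariant, so since G1 and G2 have different degree sequences they cannot be isomorphic.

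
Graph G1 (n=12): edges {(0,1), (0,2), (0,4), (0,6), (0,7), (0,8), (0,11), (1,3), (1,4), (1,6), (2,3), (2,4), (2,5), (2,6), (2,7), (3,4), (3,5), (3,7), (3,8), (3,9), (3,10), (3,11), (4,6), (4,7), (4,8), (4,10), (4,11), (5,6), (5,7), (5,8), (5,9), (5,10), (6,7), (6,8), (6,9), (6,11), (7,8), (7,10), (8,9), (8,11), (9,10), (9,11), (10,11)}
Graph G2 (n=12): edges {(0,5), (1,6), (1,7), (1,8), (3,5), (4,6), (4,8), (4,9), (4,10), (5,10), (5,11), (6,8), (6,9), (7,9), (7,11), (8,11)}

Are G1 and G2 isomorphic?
No, not isomorphic

The graphs are NOT isomorphic.

Connected components of G1: 1 component(s) with vertex sets [[0, 1, 2, 3, 4, 5, 6, 7, 8, 9, 10, 11]], sizes [12].
Connected components of G2: 2 component(s) with vertex sets [[2], [0, 1, 3, 4, 5, 6, 7, 8, 9, 10, 11]], sizes [1, 11].
The number of connected components (and the multiset of component sizes) is an isomorphism invariant — an isomorphism maps each component of G1 bijectively onto a component of G2. Since G1 has 1 component(s) and G2 has 2, they cannot be isomorphic.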